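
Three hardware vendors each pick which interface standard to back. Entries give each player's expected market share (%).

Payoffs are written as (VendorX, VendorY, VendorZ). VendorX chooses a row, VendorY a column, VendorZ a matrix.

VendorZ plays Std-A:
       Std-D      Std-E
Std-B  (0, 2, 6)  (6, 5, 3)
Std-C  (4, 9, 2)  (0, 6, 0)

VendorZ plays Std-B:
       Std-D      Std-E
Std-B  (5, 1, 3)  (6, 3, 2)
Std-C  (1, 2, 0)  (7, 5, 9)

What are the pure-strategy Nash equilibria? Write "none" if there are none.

For each player, find the best response to each opponent profile; mutual best responses are the pure NE.
VendorX against (Std-D, Std-A): payoffs 0, 4 → best response Std-C.
VendorX against (Std-D, Std-B): payoffs 5, 1 → best response Std-B.
VendorX against (Std-E, Std-A): payoffs 6, 0 → best response Std-B.
VendorX against (Std-E, Std-B): payoffs 6, 7 → best response Std-C.
VendorY against (Std-B, Std-A): payoffs 2, 5 → best response Std-E.
VendorY against (Std-B, Std-B): payoffs 1, 3 → best response Std-E.
VendorY against (Std-C, Std-A): payoffs 9, 6 → best response Std-D.
VendorY against (Std-C, Std-B): payoffs 2, 5 → best response Std-E.
VendorZ against (Std-B, Std-D): payoffs 6, 3 → best response Std-A.
VendorZ against (Std-B, Std-E): payoffs 3, 2 → best response Std-A.
VendorZ against (Std-C, Std-D): payoffs 2, 0 → best response Std-A.
VendorZ against (Std-C, Std-E): payoffs 0, 9 → best response Std-B.
Mutual best responses: (Std-B, Std-E, Std-A); (Std-C, Std-D, Std-A); (Std-C, Std-E, Std-B).

Pure-strategy Nash equilibria: (Std-B, Std-E, Std-A) and (Std-C, Std-D, Std-A) and (Std-C, Std-E, Std-B)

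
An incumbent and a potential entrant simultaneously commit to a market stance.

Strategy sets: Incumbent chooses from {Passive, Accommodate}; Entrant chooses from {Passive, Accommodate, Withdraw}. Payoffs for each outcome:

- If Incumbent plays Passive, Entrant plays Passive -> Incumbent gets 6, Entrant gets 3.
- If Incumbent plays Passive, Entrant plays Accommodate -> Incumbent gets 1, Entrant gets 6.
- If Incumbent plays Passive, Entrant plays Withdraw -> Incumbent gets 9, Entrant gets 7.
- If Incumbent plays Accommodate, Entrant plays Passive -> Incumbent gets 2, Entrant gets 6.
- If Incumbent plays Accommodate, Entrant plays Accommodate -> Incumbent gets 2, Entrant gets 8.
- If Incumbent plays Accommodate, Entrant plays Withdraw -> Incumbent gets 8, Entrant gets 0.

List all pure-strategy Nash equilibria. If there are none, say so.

Pure-strategy Nash equilibria: (Passive, Withdraw) and (Accommodate, Accommodate)

(Passive, Passive): Entrant can switch to Accommodate (3 → 6). Not NE.
(Passive, Accommodate): Incumbent can switch to Accommodate (1 → 2). Not NE.
(Passive, Withdraw): Incumbent gets 9, best alternative 8; Entrant gets 7, best alternative 6. No profitable deviation — NE.
(Accommodate, Passive): Incumbent can switch to Passive (2 → 6). Not NE.
(Accommodate, Accommodate): Incumbent gets 2, best alternative 1; Entrant gets 8, best alternative 6. No profitable deviation — NE.
(Accommodate, Withdraw): Incumbent can switch to Passive (8 → 9). Not NE.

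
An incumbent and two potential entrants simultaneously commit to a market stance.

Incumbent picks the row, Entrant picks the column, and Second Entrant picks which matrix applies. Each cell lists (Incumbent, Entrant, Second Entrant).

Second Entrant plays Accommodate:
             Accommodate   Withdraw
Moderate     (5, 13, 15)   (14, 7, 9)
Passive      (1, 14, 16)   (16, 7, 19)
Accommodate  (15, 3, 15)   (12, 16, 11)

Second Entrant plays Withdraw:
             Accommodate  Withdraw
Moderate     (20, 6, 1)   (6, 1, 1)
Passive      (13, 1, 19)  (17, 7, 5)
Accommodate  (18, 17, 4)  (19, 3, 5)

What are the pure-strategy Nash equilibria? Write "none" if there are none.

For each player, find the best response to each opponent profile; mutual best responses are the pure NE.
Incumbent against (Accommodate, Accommodate): payoffs 5, 1, 15 → best response Accommodate.
Incumbent against (Accommodate, Withdraw): payoffs 20, 13, 18 → best response Moderate.
Incumbent against (Withdraw, Accommodate): payoffs 14, 16, 12 → best response Passive.
Incumbent against (Withdraw, Withdraw): payoffs 6, 17, 19 → best response Accommodate.
Entrant against (Moderate, Accommodate): payoffs 13, 7 → best response Accommodate.
Entrant against (Moderate, Withdraw): payoffs 6, 1 → best response Accommodate.
Entrant against (Passive, Accommodate): payoffs 14, 7 → best response Accommodate.
Entrant against (Passive, Withdraw): payoffs 1, 7 → best response Withdraw.
Entrant against (Accommodate, Accommodate): payoffs 3, 16 → best response Withdraw.
Entrant against (Accommodate, Withdraw): payoffs 17, 3 → best response Accommodate.
Second Entrant against (Moderate, Accommodate): payoffs 15, 1 → best response Accommodate.
Second Entrant against (Moderate, Withdraw): payoffs 9, 1 → best response Accommodate.
Second Entrant against (Passive, Accommodate): payoffs 16, 19 → best response Withdraw.
Second Entrant against (Passive, Withdraw): payoffs 19, 5 → best response Accommodate.
Second Entrant against (Accommodate, Accommodate): payoffs 15, 4 → best response Accommodate.
Second Entrant against (Accommodate, Withdraw): payoffs 11, 5 → best response Accommodate.
No profile is a mutual best response for all players.

This game has no pure Nash equilibrium.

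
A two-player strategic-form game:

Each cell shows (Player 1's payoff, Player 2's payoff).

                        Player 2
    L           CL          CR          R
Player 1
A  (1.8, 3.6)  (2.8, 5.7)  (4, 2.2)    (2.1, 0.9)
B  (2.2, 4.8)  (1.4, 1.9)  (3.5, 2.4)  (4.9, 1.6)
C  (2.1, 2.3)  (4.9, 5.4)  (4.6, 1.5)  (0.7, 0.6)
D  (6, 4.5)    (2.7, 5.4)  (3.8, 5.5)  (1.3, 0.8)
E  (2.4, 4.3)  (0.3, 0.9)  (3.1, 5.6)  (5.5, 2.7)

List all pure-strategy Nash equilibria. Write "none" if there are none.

Player 1 against L: payoffs 1.8, 2.2, 2.1, 6, 2.4 → best response D.
Player 1 against CL: payoffs 2.8, 1.4, 4.9, 2.7, 0.3 → best response C.
Player 1 against CR: payoffs 4, 3.5, 4.6, 3.8, 3.1 → best response C.
Player 1 against R: payoffs 2.1, 4.9, 0.7, 1.3, 5.5 → best response E.
Player 2 against A: payoffs 3.6, 5.7, 2.2, 0.9 → best response CL.
Player 2 against B: payoffs 4.8, 1.9, 2.4, 1.6 → best response L.
Player 2 against C: payoffs 2.3, 5.4, 1.5, 0.6 → best response CL.
Player 2 against D: payoffs 4.5, 5.4, 5.5, 0.8 → best response CR.
Player 2 against E: payoffs 4.3, 0.9, 5.6, 2.7 → best response CR.
Mutual best responses: (C, CL).

(C, CL)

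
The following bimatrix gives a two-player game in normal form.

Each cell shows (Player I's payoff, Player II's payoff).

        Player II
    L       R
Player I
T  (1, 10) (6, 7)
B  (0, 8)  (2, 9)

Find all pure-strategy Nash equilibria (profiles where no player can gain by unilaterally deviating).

(T, L)

Mark each player's best response to every combination of opponents' strategies; a profile where every player is best-responding is a pure Nash equilibrium.
Player I against L: payoffs 1, 0 → best response T.
Player I against R: payoffs 6, 2 → best response T.
Player II against T: payoffs 10, 7 → best response L.
Player II against B: payoffs 8, 9 → best response R.
Mutual best responses: (T, L).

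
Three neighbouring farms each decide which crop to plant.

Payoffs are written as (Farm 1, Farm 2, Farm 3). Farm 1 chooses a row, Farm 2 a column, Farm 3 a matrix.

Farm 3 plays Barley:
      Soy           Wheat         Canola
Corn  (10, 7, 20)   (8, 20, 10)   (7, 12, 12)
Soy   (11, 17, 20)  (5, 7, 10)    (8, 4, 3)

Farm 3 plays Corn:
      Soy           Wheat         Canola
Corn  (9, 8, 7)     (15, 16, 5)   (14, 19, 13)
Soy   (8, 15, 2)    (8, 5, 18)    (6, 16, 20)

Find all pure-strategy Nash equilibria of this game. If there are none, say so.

Farm 1 against (Soy, Barley): payoffs 10, 11 → best response Soy.
Farm 1 against (Soy, Corn): payoffs 9, 8 → best response Corn.
Farm 1 against (Wheat, Barley): payoffs 8, 5 → best response Corn.
Farm 1 against (Wheat, Corn): payoffs 15, 8 → best response Corn.
Farm 1 against (Canola, Barley): payoffs 7, 8 → best response Soy.
Farm 1 against (Canola, Corn): payoffs 14, 6 → best response Corn.
Farm 2 against (Corn, Barley): payoffs 7, 20, 12 → best response Wheat.
Farm 2 against (Corn, Corn): payoffs 8, 16, 19 → best response Canola.
Farm 2 against (Soy, Barley): payoffs 17, 7, 4 → best response Soy.
Farm 2 against (Soy, Corn): payoffs 15, 5, 16 → best response Canola.
Farm 3 against (Corn, Soy): payoffs 20, 7 → best response Barley.
Farm 3 against (Corn, Wheat): payoffs 10, 5 → best response Barley.
Farm 3 against (Corn, Canola): payoffs 12, 13 → best response Corn.
Farm 3 against (Soy, Soy): payoffs 20, 2 → best response Barley.
Farm 3 against (Soy, Wheat): payoffs 10, 18 → best response Corn.
Farm 3 against (Soy, Canola): payoffs 3, 20 → best response Corn.
Mutual best responses: (Corn, Wheat, Barley); (Corn, Canola, Corn); (Soy, Soy, Barley).

Pure-strategy Nash equilibria: (Corn, Wheat, Barley), (Corn, Canola, Corn), (Soy, Soy, Barley)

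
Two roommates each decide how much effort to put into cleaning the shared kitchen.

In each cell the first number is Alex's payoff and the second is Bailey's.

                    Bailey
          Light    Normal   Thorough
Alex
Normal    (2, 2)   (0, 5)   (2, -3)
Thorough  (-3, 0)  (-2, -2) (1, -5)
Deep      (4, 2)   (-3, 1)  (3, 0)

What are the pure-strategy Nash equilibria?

(Normal, Light): Alex can switch to Deep (2 → 4). Not NE.
(Normal, Normal): Alex gets 0, best alternative -2; Bailey gets 5, best alternative 2. No profitable deviation — NE.
(Normal, Thorough): Alex can switch to Deep (2 → 3). Not NE.
(Thorough, Light): Alex can switch to Normal (-3 → 2). Not NE.
(Thorough, Normal): Alex can switch to Normal (-2 → 0). Not NE.
(Thorough, Thorough): Alex can switch to Normal (1 → 2). Not NE.
(Deep, Light): Alex gets 4, best alternative 2; Bailey gets 2, best alternative 1. No profitable deviation — NE.
(Deep, Normal): Alex can switch to Normal (-3 → 0). Not NE.
(Deep, Thorough): Bailey can switch to Light (0 → 2). Not NE.

(Normal, Normal) and (Deep, Light)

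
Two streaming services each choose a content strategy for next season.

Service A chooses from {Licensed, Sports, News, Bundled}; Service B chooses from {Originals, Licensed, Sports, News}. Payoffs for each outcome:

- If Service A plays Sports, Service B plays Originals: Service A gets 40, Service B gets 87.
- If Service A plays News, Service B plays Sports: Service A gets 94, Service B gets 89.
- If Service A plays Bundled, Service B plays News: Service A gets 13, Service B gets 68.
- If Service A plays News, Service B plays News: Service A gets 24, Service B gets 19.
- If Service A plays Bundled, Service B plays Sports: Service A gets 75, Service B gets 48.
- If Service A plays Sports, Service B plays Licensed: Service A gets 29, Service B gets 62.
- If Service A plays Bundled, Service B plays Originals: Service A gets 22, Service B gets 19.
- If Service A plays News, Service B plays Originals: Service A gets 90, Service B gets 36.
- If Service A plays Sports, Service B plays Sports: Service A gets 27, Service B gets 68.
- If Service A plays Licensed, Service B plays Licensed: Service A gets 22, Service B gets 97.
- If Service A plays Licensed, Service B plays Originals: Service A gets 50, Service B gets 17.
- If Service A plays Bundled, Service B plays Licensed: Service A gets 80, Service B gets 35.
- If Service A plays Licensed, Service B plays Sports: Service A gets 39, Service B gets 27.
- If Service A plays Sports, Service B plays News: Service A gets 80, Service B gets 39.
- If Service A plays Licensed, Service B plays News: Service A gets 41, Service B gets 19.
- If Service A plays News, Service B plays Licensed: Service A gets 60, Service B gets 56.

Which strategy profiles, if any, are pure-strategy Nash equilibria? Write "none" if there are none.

The unique pure-strategy Nash equilibrium is (News, Sports).

(Licensed, Originals): Service A can switch to News (50 → 90). Not NE.
(Licensed, Licensed): Service A can switch to Sports (22 → 29). Not NE.
(Licensed, Sports): Service A can switch to News (39 → 94). Not NE.
(Licensed, News): Service A can switch to Sports (41 → 80). Not NE.
(Sports, Originals): Service A can switch to Licensed (40 → 50). Not NE.
(Sports, Licensed): Service A can switch to News (29 → 60). Not NE.
(Sports, Sports): Service A can switch to Licensed (27 → 39). Not NE.
(Sports, News): Service B can switch to Originals (39 → 87). Not NE.
(News, Sports): Service A gets 94, best alternative 75; Service B gets 89, best alternative 56. No profitable deviation — NE.
(The remaining 7 profiles each have a profitable deviation by the same check.)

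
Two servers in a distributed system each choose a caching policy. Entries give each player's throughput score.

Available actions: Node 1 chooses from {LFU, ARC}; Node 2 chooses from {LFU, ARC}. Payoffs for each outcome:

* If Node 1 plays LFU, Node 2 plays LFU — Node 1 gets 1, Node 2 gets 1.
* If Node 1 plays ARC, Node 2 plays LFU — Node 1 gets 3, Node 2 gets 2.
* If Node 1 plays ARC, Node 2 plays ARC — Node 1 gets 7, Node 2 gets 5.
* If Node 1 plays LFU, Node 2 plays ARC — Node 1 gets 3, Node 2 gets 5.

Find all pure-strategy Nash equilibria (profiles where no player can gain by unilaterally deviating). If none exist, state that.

For each strategy profile, look for a profitable unilateral deviation.
(LFU, LFU): Node 1 can switch to ARC (1 → 3). Not NE.
(LFU, ARC): Node 1 can switch to ARC (3 → 7). Not NE.
(ARC, LFU): Node 2 can switch to ARC (2 → 5). Not NE.
(ARC, ARC): Node 1 gets 7, best alternative 3; Node 2 gets 5, best alternative 2. No profitable deviation — NE.

Pure NE: (ARC, ARC)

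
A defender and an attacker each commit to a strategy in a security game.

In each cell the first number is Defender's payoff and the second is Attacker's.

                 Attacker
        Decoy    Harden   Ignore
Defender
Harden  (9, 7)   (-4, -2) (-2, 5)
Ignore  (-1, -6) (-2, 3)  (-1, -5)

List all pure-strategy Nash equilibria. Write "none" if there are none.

(Harden, Decoy) and (Ignore, Harden)

(Harden, Decoy): Defender gets 9, best alternative -1; Attacker gets 7, best alternative 5. No profitable deviation — NE.
(Harden, Harden): Defender can switch to Ignore (-4 → -2). Not NE.
(Harden, Ignore): Defender can switch to Ignore (-2 → -1). Not NE.
(Ignore, Decoy): Defender can switch to Harden (-1 → 9). Not NE.
(Ignore, Harden): Defender gets -2, best alternative -4; Attacker gets 3, best alternative -5. No profitable deviation — NE.
(Ignore, Ignore): Attacker can switch to Harden (-5 → 3). Not NE.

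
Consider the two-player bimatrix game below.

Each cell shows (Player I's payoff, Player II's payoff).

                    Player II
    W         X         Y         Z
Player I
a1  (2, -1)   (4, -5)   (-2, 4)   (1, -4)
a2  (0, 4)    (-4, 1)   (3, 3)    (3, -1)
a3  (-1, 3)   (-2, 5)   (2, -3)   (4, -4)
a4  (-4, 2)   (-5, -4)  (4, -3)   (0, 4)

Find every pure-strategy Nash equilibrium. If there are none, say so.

This game has no pure Nash equilibrium.

(a1, W): Player II can switch to Y (-1 → 4). Not NE.
(a1, X): Player II can switch to W (-5 → -1). Not NE.
(a1, Y): Player I can switch to a2 (-2 → 3). Not NE.
(a1, Z): Player I can switch to a2 (1 → 3). Not NE.
(a2, W): Player I can switch to a1 (0 → 2). Not NE.
(a2, X): Player I can switch to a1 (-4 → 4). Not NE.
(a2, Y): Player I can switch to a4 (3 → 4). Not NE.
(a2, Z): Player I can switch to a3 (3 → 4). Not NE.
(a3, W): Player I can switch to a1 (-1 → 2). Not NE.
(a3, X): Player I can switch to a1 (-2 → 4). Not NE.
(The remaining 6 profiles each have a profitable deviation by the same check.)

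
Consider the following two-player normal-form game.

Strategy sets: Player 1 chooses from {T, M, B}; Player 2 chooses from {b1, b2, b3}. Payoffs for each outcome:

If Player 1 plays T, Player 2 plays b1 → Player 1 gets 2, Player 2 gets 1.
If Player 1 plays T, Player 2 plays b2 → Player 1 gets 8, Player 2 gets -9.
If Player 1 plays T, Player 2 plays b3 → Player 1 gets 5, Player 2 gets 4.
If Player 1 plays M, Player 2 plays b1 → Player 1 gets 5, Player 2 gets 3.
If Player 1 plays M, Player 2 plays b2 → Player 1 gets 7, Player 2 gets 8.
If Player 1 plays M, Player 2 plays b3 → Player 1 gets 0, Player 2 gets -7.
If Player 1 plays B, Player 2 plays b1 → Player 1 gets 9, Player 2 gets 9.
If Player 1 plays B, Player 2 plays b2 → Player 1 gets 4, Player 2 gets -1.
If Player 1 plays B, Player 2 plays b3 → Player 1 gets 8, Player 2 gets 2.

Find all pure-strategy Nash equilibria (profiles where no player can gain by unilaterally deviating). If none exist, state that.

Pure NE: (B, b1)

(T, b1): Player 1 can switch to M (2 → 5). Not NE.
(T, b2): Player 2 can switch to b1 (-9 → 1). Not NE.
(T, b3): Player 1 can switch to B (5 → 8). Not NE.
(M, b1): Player 1 can switch to B (5 → 9). Not NE.
(M, b2): Player 1 can switch to T (7 → 8). Not NE.
(M, b3): Player 1 can switch to T (0 → 5). Not NE.
(B, b1): Player 1 gets 9, best alternative 5; Player 2 gets 9, best alternative 2. No profitable deviation — NE.
(B, b2): Player 1 can switch to T (4 → 8). Not NE.
(B, b3): Player 2 can switch to b1 (2 → 9). Not NE.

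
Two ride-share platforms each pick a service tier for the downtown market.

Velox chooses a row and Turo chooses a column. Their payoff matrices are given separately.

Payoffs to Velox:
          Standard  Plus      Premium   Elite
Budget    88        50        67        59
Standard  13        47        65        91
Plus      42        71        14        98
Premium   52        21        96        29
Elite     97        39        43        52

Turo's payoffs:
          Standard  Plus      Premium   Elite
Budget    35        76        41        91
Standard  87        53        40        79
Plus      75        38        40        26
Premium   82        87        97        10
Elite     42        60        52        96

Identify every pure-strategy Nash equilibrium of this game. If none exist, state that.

(Budget, Standard): Velox can switch to Elite (88 → 97). Not NE.
(Budget, Plus): Velox can switch to Plus (50 → 71). Not NE.
(Budget, Premium): Velox can switch to Premium (67 → 96). Not NE.
(Budget, Elite): Velox can switch to Standard (59 → 91). Not NE.
(Standard, Standard): Velox can switch to Budget (13 → 88). Not NE.
(Standard, Plus): Velox can switch to Budget (47 → 50). Not NE.
(Standard, Premium): Velox can switch to Budget (65 → 67). Not NE.
(Standard, Elite): Velox can switch to Plus (91 → 98). Not NE.
(Premium, Premium): Velox gets 96, best alternative 67; Turo gets 97, best alternative 87. No profitable deviation — NE.
(The remaining 11 profiles each have a profitable deviation by the same check.)

Pure NE: (Premium, Premium)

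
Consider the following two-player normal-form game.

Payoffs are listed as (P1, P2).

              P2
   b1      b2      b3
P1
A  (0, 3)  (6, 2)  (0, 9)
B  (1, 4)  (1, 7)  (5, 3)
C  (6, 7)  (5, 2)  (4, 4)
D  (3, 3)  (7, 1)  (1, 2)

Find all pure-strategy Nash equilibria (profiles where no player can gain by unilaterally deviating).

(A, b1): P1 can switch to B (0 → 1). Not NE.
(A, b2): P1 can switch to D (6 → 7). Not NE.
(A, b3): P1 can switch to B (0 → 5). Not NE.
(B, b1): P1 can switch to C (1 → 6). Not NE.
(B, b2): P1 can switch to A (1 → 6). Not NE.
(B, b3): P2 can switch to b1 (3 → 4). Not NE.
(C, b1): P1 gets 6, best alternative 3; P2 gets 7, best alternative 4. No profitable deviation — NE.
(C, b2): P1 can switch to A (5 → 6). Not NE.
(C, b3): P1 can switch to B (4 → 5). Not NE.
(D, b1): P1 can switch to C (3 → 6). Not NE.
(D, b2): P2 can switch to b1 (1 → 3). Not NE.
(The remaining 1 profile has a profitable deviation by the same check.)

The unique pure-strategy Nash equilibrium is (C, b1).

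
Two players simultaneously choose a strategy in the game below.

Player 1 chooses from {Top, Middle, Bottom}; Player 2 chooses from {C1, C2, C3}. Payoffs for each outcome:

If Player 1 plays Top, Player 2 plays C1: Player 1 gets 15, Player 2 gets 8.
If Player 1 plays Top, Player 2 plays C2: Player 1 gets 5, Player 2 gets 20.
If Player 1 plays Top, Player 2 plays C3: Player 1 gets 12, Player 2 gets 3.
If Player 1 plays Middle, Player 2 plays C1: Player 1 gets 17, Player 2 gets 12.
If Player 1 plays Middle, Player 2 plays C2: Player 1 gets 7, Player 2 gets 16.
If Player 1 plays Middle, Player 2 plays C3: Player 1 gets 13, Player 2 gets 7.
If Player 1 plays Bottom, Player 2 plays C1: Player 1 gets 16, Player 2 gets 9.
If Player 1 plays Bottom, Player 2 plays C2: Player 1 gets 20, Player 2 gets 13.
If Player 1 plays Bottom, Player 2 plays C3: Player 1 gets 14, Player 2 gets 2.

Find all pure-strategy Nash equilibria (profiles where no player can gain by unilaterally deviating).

Pure NE: (Bottom, C2)

Player 1 against C1: payoffs 15, 17, 16 → best response Middle.
Player 1 against C2: payoffs 5, 7, 20 → best response Bottom.
Player 1 against C3: payoffs 12, 13, 14 → best response Bottom.
Player 2 against Top: payoffs 8, 20, 3 → best response C2.
Player 2 against Middle: payoffs 12, 16, 7 → best response C2.
Player 2 against Bottom: payoffs 9, 13, 2 → best response C2.
Mutual best responses: (Bottom, C2).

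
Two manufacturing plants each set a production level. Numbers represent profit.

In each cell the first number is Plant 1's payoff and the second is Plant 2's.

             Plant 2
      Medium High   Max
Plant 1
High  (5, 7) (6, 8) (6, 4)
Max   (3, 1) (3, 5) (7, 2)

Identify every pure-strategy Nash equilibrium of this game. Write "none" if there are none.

The unique pure-strategy Nash equilibrium is (High, High).

Plant 1 against Medium: payoffs 5, 3 → best response High.
Plant 1 against High: payoffs 6, 3 → best response High.
Plant 1 against Max: payoffs 6, 7 → best response Max.
Plant 2 against High: payoffs 7, 8, 4 → best response High.
Plant 2 against Max: payoffs 1, 5, 2 → best response High.
Mutual best responses: (High, High).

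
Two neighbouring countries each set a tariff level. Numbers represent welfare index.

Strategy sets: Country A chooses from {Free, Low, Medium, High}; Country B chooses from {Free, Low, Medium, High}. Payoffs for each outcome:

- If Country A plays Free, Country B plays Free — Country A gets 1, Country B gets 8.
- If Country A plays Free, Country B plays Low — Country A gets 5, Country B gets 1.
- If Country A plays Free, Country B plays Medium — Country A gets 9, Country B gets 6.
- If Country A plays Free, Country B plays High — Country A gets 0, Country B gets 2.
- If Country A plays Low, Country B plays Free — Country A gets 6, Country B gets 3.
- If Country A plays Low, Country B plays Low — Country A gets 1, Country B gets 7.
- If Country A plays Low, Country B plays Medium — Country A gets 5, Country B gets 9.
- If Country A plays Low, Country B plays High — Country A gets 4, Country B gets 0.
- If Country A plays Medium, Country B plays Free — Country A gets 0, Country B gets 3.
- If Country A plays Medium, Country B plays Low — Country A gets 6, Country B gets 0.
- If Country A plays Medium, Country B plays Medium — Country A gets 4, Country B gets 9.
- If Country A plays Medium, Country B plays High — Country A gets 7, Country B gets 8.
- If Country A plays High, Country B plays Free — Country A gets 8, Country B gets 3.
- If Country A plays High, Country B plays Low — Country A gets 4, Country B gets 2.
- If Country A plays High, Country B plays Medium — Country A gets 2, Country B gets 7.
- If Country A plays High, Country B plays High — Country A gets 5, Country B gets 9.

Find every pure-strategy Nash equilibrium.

(Free, Free): Country A can switch to Low (1 → 6). Not NE.
(Free, Low): Country A can switch to Medium (5 → 6). Not NE.
(Free, Medium): Country B can switch to Free (6 → 8). Not NE.
(Free, High): Country A can switch to Low (0 → 4). Not NE.
(Low, Free): Country A can switch to High (6 → 8). Not NE.
(Low, Low): Country A can switch to Free (1 → 5). Not NE.
(Low, Medium): Country A can switch to Free (5 → 9). Not NE.
(Low, High): Country A can switch to Medium (4 → 7). Not NE.
(The remaining 8 profiles each have a profitable deviation by the same check.)

none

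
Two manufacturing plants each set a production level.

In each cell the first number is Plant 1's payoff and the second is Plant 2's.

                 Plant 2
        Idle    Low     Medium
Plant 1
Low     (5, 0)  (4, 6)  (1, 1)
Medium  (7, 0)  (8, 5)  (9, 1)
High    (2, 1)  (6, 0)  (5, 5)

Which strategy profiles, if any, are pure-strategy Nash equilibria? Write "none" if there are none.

Plant 1 against Idle: payoffs 5, 7, 2 → best response Medium.
Plant 1 against Low: payoffs 4, 8, 6 → best response Medium.
Plant 1 against Medium: payoffs 1, 9, 5 → best response Medium.
Plant 2 against Low: payoffs 0, 6, 1 → best response Low.
Plant 2 against Medium: payoffs 0, 5, 1 → best response Low.
Plant 2 against High: payoffs 1, 0, 5 → best response Medium.
Mutual best responses: (Medium, Low).

(Medium, Low)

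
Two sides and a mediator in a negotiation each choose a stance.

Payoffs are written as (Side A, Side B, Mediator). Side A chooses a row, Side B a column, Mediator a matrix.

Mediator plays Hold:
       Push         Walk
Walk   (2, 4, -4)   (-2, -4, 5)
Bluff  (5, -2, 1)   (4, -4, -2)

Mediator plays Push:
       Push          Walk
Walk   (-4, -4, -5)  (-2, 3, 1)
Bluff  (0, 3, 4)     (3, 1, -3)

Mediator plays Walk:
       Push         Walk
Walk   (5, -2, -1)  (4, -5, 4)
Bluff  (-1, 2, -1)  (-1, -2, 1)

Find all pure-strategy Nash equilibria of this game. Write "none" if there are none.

Pure-strategy Nash equilibria: (Walk, Push, Walk), (Bluff, Push, Push)

Side A against (Push, Hold): payoffs 2, 5 → best response Bluff.
Side A against (Push, Push): payoffs -4, 0 → best response Bluff.
Side A against (Push, Walk): payoffs 5, -1 → best response Walk.
Side A against (Walk, Hold): payoffs -2, 4 → best response Bluff.
Side A against (Walk, Push): payoffs -2, 3 → best response Bluff.
Side A against (Walk, Walk): payoffs 4, -1 → best response Walk.
Side B against (Walk, Hold): payoffs 4, -4 → best response Push.
Side B against (Walk, Push): payoffs -4, 3 → best response Walk.
Side B against (Walk, Walk): payoffs -2, -5 → best response Push.
Side B against (Bluff, Hold): payoffs -2, -4 → best response Push.
Side B against (Bluff, Push): payoffs 3, 1 → best response Push.
Side B against (Bluff, Walk): payoffs 2, -2 → best response Push.
Mediator against (Walk, Push): payoffs -4, -5, -1 → best response Walk.
Mediator against (Walk, Walk): payoffs 5, 1, 4 → best response Hold.
Mediator against (Bluff, Push): payoffs 1, 4, -1 → best response Push.
Mediator against (Bluff, Walk): payoffs -2, -3, 1 → best response Walk.
Mutual best responses: (Walk, Push, Walk); (Bluff, Push, Push).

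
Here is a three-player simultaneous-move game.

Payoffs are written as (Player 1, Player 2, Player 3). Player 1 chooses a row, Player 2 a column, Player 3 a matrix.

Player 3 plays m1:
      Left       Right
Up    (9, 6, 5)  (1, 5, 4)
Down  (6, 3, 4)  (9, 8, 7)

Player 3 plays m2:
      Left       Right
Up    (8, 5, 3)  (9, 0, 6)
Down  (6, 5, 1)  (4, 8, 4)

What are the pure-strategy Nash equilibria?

For each player, find the best response to each opponent profile; mutual best responses are the pure NE.
Player 1 against (Left, m1): payoffs 9, 6 → best response Up.
Player 1 against (Left, m2): payoffs 8, 6 → best response Up.
Player 1 against (Right, m1): payoffs 1, 9 → best response Down.
Player 1 against (Right, m2): payoffs 9, 4 → best response Up.
Player 2 against (Up, m1): payoffs 6, 5 → best response Left.
Player 2 against (Up, m2): payoffs 5, 0 → best response Left.
Player 2 against (Down, m1): payoffs 3, 8 → best response Right.
Player 2 against (Down, m2): payoffs 5, 8 → best response Right.
Player 3 against (Up, Left): payoffs 5, 3 → best response m1.
Player 3 against (Up, Right): payoffs 4, 6 → best response m2.
Player 3 against (Down, Left): payoffs 4, 1 → best response m1.
Player 3 against (Down, Right): payoffs 7, 4 → best response m1.
Mutual best responses: (Up, Left, m1); (Down, Right, m1).

(Up, Left, m1); (Down, Right, m1)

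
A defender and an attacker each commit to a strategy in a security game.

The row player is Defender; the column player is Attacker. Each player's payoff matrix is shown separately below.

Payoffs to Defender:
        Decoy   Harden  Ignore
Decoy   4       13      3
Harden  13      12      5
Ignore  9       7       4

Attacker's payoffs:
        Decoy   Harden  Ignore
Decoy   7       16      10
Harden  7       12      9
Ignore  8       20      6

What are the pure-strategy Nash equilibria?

Pure NE: (Decoy, Harden)

(Decoy, Decoy): Defender can switch to Harden (4 → 13). Not NE.
(Decoy, Harden): Defender gets 13, best alternative 12; Attacker gets 16, best alternative 10. No profitable deviation — NE.
(Decoy, Ignore): Defender can switch to Harden (3 → 5). Not NE.
(Harden, Decoy): Attacker can switch to Harden (7 → 12). Not NE.
(Harden, Harden): Defender can switch to Decoy (12 → 13). Not NE.
(Harden, Ignore): Attacker can switch to Harden (9 → 12). Not NE.
(Ignore, Decoy): Defender can switch to Harden (9 → 13). Not NE.
(Ignore, Harden): Defender can switch to Decoy (7 → 13). Not NE.
(Ignore, Ignore): Defender can switch to Harden (4 → 5). Not NE.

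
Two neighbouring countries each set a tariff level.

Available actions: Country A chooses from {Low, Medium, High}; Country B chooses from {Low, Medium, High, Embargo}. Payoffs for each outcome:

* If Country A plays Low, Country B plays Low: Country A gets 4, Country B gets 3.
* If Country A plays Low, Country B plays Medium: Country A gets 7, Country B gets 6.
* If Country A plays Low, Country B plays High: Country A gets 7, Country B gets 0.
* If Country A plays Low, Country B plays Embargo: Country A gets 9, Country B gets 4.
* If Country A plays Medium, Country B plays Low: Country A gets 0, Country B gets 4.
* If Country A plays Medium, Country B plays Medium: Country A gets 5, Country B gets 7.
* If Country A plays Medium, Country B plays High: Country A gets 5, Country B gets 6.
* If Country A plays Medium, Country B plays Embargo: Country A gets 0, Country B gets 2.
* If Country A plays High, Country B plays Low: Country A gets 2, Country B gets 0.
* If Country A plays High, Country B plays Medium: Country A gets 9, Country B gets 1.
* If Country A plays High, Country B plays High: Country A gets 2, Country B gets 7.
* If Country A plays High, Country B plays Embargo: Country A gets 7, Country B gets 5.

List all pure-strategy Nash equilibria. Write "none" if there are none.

This game has no pure Nash equilibrium.

(Low, Low): Country B can switch to Medium (3 → 6). Not NE.
(Low, Medium): Country A can switch to High (7 → 9). Not NE.
(Low, High): Country B can switch to Low (0 → 3). Not NE.
(Low, Embargo): Country B can switch to Medium (4 → 6). Not NE.
(Medium, Low): Country A can switch to Low (0 → 4). Not NE.
(Medium, Medium): Country A can switch to Low (5 → 7). Not NE.
(Medium, High): Country A can switch to Low (5 → 7). Not NE.
(Medium, Embargo): Country A can switch to Low (0 → 9). Not NE.
(High, Low): Country A can switch to Low (2 → 4). Not NE.
(High, Medium): Country B can switch to High (1 → 7). Not NE.
(High, High): Country A can switch to Low (2 → 7). Not NE.
(High, Embargo): Country A can switch to Low (7 → 9). Not NE.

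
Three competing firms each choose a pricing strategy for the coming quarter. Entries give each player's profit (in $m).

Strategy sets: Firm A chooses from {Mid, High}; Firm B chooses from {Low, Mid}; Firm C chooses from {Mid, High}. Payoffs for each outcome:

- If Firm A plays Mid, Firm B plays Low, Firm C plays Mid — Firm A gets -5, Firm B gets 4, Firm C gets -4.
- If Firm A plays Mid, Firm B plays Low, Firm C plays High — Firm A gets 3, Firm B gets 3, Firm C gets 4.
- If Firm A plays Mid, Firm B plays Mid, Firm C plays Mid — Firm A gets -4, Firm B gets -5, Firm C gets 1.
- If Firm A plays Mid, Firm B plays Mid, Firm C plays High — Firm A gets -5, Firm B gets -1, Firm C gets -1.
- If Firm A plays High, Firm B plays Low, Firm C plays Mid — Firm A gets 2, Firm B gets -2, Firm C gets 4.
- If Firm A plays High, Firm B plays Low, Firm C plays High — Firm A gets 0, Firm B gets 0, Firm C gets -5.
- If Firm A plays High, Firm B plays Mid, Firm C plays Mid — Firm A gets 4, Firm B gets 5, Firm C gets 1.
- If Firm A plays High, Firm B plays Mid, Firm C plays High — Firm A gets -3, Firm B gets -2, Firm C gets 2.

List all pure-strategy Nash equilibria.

The unique pure-strategy Nash equilibrium is (Mid, Low, High).

(Mid, Low, Mid): Firm A can switch to High (-5 → 2). Not NE.
(Mid, Low, High): Firm A gets 3, best alternative 0; Firm B gets 3, best alternative -1; Firm C gets 4, best alternative -4. No profitable deviation — NE.
(Mid, Mid, Mid): Firm A can switch to High (-4 → 4). Not NE.
(Mid, Mid, High): Firm A can switch to High (-5 → -3). Not NE.
(High, Low, Mid): Firm B can switch to Mid (-2 → 5). Not NE.
(High, Low, High): Firm A can switch to Mid (0 → 3). Not NE.
(High, Mid, Mid): Firm C can switch to High (1 → 2). Not NE.
(High, Mid, High): Firm B can switch to Low (-2 → 0). Not NE.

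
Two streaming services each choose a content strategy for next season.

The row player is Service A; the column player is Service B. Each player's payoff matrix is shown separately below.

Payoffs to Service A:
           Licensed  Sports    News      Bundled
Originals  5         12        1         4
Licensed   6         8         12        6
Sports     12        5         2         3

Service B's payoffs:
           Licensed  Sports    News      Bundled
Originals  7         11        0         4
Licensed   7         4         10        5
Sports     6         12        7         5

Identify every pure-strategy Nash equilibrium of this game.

(Originals, Sports) and (Licensed, News)

For each strategy profile, look for a profitable unilateral deviation.
(Originals, Licensed): Service A can switch to Licensed (5 → 6). Not NE.
(Originals, Sports): Service A gets 12, best alternative 8; Service B gets 11, best alternative 7. No profitable deviation — NE.
(Originals, News): Service A can switch to Licensed (1 → 12). Not NE.
(Originals, Bundled): Service A can switch to Licensed (4 → 6). Not NE.
(Licensed, Licensed): Service A can switch to Sports (6 → 12). Not NE.
(Licensed, Sports): Service A can switch to Originals (8 → 12). Not NE.
(Licensed, News): Service A gets 12, best alternative 2; Service B gets 10, best alternative 7. No profitable deviation — NE.
(Licensed, Bundled): Service B can switch to Licensed (5 → 7). Not NE.
(Sports, Licensed): Service B can switch to Sports (6 → 12). Not NE.
(Sports, Sports): Service A can switch to Originals (5 → 12). Not NE.
(The remaining 2 profiles each have a profitable deviation by the same check.)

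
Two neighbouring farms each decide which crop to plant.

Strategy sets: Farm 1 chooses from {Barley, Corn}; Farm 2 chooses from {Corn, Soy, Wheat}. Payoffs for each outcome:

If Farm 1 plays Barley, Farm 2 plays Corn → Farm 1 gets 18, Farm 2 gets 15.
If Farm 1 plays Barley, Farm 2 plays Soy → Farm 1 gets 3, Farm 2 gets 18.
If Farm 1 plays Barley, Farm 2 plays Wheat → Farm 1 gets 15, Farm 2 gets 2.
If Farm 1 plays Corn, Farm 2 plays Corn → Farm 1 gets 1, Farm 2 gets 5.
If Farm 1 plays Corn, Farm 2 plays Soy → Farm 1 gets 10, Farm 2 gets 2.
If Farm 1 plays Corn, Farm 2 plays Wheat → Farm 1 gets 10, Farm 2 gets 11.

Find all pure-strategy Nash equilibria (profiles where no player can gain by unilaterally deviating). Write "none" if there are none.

There is no pure-strategy Nash equilibrium.

For each strategy profile, look for a profitable unilateral deviation.
(Barley, Corn): Farm 2 can switch to Soy (15 → 18). Not NE.
(Barley, Soy): Farm 1 can switch to Corn (3 → 10). Not NE.
(Barley, Wheat): Farm 2 can switch to Corn (2 → 15). Not NE.
(Corn, Corn): Farm 1 can switch to Barley (1 → 18). Not NE.
(Corn, Soy): Farm 2 can switch to Corn (2 → 5). Not NE.
(Corn, Wheat): Farm 1 can switch to Barley (10 → 15). Not NE.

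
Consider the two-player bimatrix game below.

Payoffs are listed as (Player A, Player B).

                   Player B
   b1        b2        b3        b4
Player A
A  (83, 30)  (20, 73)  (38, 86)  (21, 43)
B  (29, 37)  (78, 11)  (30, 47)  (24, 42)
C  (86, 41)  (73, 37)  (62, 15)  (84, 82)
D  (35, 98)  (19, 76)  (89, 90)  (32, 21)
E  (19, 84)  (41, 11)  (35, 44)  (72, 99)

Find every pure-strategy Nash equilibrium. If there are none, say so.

(A, b1): Player A can switch to C (83 → 86). Not NE.
(A, b2): Player A can switch to B (20 → 78). Not NE.
(A, b3): Player A can switch to C (38 → 62). Not NE.
(A, b4): Player A can switch to B (21 → 24). Not NE.
(B, b1): Player A can switch to A (29 → 83). Not NE.
(B, b2): Player B can switch to b1 (11 → 37). Not NE.
(B, b3): Player A can switch to A (30 → 38). Not NE.
(B, b4): Player A can switch to C (24 → 84). Not NE.
(C, b4): Player A gets 84, best alternative 72; Player B gets 82, best alternative 41. No profitable deviation — NE.
(The remaining 11 profiles each have a profitable deviation by the same check.)

(C, b4)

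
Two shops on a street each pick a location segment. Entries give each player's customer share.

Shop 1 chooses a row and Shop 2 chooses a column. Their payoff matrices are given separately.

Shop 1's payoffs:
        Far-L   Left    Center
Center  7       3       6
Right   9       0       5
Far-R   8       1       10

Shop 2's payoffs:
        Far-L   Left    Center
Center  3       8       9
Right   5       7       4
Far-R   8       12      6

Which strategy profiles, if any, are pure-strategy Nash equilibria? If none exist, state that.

Shop 1 against Far-L: payoffs 7, 9, 8 → best response Right.
Shop 1 against Left: payoffs 3, 0, 1 → best response Center.
Shop 1 against Center: payoffs 6, 5, 10 → best response Far-R.
Shop 2 against Center: payoffs 3, 8, 9 → best response Center.
Shop 2 against Right: payoffs 5, 7, 4 → best response Left.
Shop 2 against Far-R: payoffs 8, 12, 6 → best response Left.
No profile is a mutual best response for all players.

none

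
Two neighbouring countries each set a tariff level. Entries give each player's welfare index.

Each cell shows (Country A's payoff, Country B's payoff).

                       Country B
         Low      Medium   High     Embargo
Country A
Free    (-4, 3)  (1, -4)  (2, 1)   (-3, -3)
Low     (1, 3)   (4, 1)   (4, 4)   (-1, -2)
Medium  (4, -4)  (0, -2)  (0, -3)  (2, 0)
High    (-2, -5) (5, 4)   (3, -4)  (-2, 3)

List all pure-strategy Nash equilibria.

The pure Nash equilibria are (Low, High); (Medium, Embargo); (High, Medium).

Country A against Low: payoffs -4, 1, 4, -2 → best response Medium.
Country A against Medium: payoffs 1, 4, 0, 5 → best response High.
Country A against High: payoffs 2, 4, 0, 3 → best response Low.
Country A against Embargo: payoffs -3, -1, 2, -2 → best response Medium.
Country B against Free: payoffs 3, -4, 1, -3 → best response Low.
Country B against Low: payoffs 3, 1, 4, -2 → best response High.
Country B against Medium: payoffs -4, -2, -3, 0 → best response Embargo.
Country B against High: payoffs -5, 4, -4, 3 → best response Medium.
Mutual best responses: (Low, High); (Medium, Embargo); (High, Medium).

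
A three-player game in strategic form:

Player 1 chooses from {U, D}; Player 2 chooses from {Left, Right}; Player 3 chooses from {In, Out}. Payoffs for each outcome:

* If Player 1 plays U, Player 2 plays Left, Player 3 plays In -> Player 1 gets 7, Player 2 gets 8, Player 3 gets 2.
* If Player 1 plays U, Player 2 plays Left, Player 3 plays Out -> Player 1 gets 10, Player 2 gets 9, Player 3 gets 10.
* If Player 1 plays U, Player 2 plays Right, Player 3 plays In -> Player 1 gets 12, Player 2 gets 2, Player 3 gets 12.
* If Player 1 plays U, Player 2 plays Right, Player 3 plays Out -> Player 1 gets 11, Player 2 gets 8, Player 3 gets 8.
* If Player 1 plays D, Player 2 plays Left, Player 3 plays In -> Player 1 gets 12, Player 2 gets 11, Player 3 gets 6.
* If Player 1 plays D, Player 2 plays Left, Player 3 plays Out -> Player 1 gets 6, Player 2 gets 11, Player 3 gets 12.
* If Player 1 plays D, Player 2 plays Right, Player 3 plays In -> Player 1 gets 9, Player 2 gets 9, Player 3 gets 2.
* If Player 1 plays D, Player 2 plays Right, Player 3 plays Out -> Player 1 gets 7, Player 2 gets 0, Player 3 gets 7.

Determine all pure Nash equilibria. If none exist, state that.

The unique pure-strategy Nash equilibrium is (U, Left, Out).

Player 1 against (Left, In): payoffs 7, 12 → best response D.
Player 1 against (Left, Out): payoffs 10, 6 → best response U.
Player 1 against (Right, In): payoffs 12, 9 → best response U.
Player 1 against (Right, Out): payoffs 11, 7 → best response U.
Player 2 against (U, In): payoffs 8, 2 → best response Left.
Player 2 against (U, Out): payoffs 9, 8 → best response Left.
Player 2 against (D, In): payoffs 11, 9 → best response Left.
Player 2 against (D, Out): payoffs 11, 0 → best response Left.
Player 3 against (U, Left): payoffs 2, 10 → best response Out.
Player 3 against (U, Right): payoffs 12, 8 → best response In.
Player 3 against (D, Left): payoffs 6, 12 → best response Out.
Player 3 against (D, Right): payoffs 2, 7 → best response Out.
Mutual best responses: (U, Left, Out).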